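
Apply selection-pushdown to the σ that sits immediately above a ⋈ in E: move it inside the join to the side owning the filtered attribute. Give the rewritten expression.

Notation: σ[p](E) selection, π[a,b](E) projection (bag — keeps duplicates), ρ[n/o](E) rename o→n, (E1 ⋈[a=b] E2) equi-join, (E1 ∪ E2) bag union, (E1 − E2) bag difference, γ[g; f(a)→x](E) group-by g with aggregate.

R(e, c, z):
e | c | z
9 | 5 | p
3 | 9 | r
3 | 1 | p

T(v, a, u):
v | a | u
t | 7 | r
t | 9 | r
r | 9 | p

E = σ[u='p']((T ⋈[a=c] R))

σ filters on u, owned by the left side.
E' = (σ[u='p'](T) ⋈[a=c] R)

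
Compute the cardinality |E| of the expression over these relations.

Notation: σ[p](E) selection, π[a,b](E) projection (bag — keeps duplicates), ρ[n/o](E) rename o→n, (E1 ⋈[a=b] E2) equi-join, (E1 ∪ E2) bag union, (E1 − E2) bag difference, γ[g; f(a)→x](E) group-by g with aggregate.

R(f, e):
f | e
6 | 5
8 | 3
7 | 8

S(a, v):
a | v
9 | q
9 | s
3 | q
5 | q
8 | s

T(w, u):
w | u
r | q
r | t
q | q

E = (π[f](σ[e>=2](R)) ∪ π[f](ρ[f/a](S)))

Per-node cardinality:
  R → 3
  σ[e>=2](R) → 3
  π[f](σ[e>=2](R)) → 3
  S → 5
  ρ[f/a](S) → 5
  π[f](ρ[f/a](S)) → 5
  (π[f](σ[e>=2](R)) ∪ π[f](ρ[f/a](S))) → 8

|E| = 8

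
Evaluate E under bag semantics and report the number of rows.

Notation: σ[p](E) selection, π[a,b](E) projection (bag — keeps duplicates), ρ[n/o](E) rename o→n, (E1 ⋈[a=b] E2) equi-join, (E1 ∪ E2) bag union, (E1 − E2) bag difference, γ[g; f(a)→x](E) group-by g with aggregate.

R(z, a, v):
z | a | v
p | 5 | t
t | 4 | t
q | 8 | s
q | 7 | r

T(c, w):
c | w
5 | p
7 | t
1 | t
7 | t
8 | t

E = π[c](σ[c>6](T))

Per-node cardinality:
  T → 5
  σ[c>6](T) → 3
  π[c](σ[c>6](T)) → 3

|E| = 3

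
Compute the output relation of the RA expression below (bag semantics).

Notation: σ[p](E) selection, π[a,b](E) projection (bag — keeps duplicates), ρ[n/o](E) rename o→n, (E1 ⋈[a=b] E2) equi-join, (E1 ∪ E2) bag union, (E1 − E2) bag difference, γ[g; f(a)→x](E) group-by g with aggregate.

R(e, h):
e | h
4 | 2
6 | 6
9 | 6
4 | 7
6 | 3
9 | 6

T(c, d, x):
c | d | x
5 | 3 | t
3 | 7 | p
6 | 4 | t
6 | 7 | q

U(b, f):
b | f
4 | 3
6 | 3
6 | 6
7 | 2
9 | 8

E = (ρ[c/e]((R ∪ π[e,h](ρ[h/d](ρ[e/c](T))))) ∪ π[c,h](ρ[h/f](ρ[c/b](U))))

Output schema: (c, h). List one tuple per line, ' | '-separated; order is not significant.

Stepwise |·|:
  R → 6
  T → 4
  ρ[e/c](T) → 4
  ρ[h/d](ρ[e/c](T)) → 4
  π[e,h](ρ[h/d](ρ[e/c](T))) → 4
  (R ∪ π[e,h](ρ[h/d](ρ[e/c](T)))) → 10
  ρ[c/e]((R ∪ π[e,h](ρ[h/d](ρ[e/c](T))))) → 10
  U → 5
  ρ[c/b](U) → 5
  ρ[h/f](ρ[c/b](U)) → 5
  π[c,h](ρ[h/f](ρ[c/b](U))) → 5
  (ρ[c/e]((R ∪ π[e,h](ρ[h/d](ρ[e/c](T))))) ∪ π[c,h](ρ[h/f](ρ[c/b](U)))) → 15

== RESULT ==
c | h
3 | 7
4 | 2
4 | 3
4 | 7
5 | 3
6 | 3
6 | 3
6 | 4
6 | 6
6 | 6
6 | 7
7 | 2
9 | 6
9 | 6
9 | 8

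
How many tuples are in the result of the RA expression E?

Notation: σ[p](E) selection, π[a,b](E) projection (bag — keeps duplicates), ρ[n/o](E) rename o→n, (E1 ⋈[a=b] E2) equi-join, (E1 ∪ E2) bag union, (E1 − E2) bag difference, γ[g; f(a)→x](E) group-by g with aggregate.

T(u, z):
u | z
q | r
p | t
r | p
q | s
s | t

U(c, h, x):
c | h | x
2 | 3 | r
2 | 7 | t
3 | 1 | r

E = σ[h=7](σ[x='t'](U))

Subexpression sizes:
  U → 3
  σ[x='t'](U) → 1
  σ[h=7](σ[x='t'](U)) → 1

|E| = 1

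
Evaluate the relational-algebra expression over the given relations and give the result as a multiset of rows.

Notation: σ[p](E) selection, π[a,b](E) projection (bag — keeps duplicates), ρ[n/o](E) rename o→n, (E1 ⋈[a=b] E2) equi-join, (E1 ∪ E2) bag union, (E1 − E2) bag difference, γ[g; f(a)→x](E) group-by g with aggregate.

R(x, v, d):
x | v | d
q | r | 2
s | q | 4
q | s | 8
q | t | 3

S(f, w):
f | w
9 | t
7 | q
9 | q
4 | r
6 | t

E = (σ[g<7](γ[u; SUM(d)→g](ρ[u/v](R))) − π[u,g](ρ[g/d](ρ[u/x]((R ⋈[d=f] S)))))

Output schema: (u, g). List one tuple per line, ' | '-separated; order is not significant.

Per-node cardinality:
  R → 4
  ρ[u/v](R) → 4
  γ[u; SUM(d)→g](ρ[u/v](R)) → 4
  σ[g<7](γ[u; SUM(d)→g](ρ[u/v](R))) → 3
  R → 4
  S → 5
  (R ⋈[d=f] S) → 1
  ρ[u/x]((R ⋈[d=f] S)) → 1
  ρ[g/d](ρ[u/x]((R ⋈[d=f] S))) → 1
  π[u,g](ρ[g/d](ρ[u/x]((R ⋈[d=f] S)))) → 1
  (σ[g<7](γ[u; SUM(d)→g](ρ[u/v](R))) − π[u,g](ρ[g/d](ρ[u/x]((R ⋈[d=f] S))))) → 3

== RESULT ==
u | g
q | 4
r | 2
t | 3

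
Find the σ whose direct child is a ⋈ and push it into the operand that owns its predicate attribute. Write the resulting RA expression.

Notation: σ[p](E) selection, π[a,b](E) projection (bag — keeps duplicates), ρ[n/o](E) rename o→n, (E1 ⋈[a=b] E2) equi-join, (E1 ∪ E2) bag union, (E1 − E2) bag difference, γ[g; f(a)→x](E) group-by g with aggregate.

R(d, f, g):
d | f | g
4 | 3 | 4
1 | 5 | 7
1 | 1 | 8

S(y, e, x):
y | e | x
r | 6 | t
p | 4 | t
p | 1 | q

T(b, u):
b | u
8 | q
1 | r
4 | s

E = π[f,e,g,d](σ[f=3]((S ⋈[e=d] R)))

σ filters on f, owned by the right side.
E' = π[f,e,g,d]((S ⋈[e=d] σ[f=3](R)))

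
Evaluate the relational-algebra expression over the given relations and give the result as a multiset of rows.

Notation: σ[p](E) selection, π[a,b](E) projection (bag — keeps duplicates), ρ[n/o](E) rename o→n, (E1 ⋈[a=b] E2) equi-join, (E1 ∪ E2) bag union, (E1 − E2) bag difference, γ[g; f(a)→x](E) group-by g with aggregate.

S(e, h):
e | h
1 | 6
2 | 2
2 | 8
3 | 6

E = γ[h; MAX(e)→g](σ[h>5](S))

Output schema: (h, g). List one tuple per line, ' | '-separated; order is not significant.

Stepwise |·|:
  S → 4
  σ[h>5](S) → 3
  γ[h; MAX(e)→g](σ[h>5](S)) → 2

== RESULT ==
h | g
6 | 3
8 | 2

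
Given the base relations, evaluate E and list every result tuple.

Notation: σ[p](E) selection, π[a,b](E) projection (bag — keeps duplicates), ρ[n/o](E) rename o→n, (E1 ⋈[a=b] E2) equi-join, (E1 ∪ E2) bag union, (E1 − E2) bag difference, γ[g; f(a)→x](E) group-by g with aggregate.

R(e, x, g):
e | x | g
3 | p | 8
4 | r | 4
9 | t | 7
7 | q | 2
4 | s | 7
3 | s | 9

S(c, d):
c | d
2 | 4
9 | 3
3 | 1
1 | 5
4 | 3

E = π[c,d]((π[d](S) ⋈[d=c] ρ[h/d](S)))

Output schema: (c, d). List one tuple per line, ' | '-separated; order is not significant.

Subexpression sizes:
  S → 5
  π[d](S) → 5
  S → 5
  ρ[h/d](S) → 5
  (π[d](S) ⋈[d=c] ρ[h/d](S)) → 4
  π[c,d]((π[d](S) ⋈[d=c] ρ[h/d](S))) → 4

== RESULT ==
c | d
1 | 1
3 | 3
3 | 3
4 | 4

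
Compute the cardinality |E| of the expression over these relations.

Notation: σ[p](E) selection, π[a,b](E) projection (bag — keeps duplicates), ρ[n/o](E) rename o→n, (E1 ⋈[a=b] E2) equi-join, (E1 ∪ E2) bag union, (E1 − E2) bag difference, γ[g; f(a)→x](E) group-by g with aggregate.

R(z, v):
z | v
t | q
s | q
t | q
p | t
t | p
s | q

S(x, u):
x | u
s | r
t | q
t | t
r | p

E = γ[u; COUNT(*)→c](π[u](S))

Row counts bottom-up:
  S → 4
  π[u](S) → 4
  γ[u; COUNT(*)→c](π[u](S)) → 4

|E| = 4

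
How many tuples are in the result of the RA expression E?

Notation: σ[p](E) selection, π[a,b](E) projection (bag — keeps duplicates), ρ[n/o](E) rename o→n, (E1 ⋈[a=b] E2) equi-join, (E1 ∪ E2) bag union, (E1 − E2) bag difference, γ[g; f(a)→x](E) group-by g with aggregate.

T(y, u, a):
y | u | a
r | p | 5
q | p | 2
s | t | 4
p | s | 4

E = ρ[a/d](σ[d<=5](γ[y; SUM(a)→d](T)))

Stepwise |·|:
  T → 4
  γ[y; SUM(a)→d](T) → 4
  σ[d<=5](γ[y; SUM(a)→d](T)) → 4
  ρ[a/d](σ[d<=5](γ[y; SUM(a)→d](T))) → 4

|E| = 4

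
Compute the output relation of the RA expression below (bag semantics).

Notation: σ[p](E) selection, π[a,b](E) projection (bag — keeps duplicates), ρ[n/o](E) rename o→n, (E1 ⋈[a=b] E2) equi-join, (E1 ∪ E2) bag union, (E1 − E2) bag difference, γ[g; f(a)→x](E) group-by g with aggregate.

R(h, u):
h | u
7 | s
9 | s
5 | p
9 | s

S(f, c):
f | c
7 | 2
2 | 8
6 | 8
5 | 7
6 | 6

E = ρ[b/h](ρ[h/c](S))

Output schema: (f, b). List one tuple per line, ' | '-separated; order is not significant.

Stepwise |·|:
  S → 5
  ρ[h/c](S) → 5
  ρ[b/h](ρ[h/c](S)) → 5

== RESULT ==
f | b
2 | 8
5 | 7
6 | 6
6 | 8
7 | 2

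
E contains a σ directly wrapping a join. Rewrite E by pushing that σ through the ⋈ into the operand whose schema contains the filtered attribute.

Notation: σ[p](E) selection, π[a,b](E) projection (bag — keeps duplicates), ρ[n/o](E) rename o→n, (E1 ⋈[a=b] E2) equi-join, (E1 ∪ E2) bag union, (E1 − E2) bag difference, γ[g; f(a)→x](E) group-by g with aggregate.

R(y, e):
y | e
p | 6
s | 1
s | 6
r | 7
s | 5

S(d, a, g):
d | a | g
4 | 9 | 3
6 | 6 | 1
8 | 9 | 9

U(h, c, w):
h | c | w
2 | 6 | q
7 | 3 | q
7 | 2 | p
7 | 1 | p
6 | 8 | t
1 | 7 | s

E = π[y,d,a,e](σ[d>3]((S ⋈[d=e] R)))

σ filters on d, owned by the left side.
E' = π[y,d,a,e]((σ[d>3](S) ⋈[d=e] R))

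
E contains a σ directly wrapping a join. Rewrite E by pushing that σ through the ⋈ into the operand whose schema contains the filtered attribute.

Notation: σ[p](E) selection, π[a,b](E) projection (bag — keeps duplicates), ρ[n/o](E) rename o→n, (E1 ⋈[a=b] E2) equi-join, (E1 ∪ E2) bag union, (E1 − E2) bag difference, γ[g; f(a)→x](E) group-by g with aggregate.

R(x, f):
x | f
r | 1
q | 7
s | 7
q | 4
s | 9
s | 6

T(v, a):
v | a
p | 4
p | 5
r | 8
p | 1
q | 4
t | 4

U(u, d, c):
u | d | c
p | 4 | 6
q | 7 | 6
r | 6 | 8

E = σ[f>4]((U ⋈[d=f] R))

σ filters on f, owned by the right side.
E' = (U ⋈[d=f] σ[f>4](R))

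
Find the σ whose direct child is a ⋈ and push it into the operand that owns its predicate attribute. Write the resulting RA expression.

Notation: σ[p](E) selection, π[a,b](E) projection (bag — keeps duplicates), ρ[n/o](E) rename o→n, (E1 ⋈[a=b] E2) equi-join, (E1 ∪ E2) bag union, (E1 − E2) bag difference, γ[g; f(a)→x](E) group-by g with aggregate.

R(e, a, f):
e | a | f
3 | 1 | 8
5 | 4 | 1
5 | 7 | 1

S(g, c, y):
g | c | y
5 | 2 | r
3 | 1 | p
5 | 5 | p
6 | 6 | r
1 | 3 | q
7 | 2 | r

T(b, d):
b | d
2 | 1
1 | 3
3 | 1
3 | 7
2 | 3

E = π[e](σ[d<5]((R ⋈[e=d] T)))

σ filters on d, owned by the right side.
E' = π[e]((R ⋈[e=d] σ[d<5](T)))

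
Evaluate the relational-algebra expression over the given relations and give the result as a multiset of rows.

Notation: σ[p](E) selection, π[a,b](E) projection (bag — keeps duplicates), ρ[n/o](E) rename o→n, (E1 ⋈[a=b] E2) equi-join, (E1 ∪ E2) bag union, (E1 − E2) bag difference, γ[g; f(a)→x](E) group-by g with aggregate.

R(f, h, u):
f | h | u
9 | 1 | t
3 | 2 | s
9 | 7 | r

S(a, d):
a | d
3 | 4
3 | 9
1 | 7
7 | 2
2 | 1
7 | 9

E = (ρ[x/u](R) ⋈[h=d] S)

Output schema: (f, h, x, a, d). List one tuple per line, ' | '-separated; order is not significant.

Per-node cardinality:
  R → 3
  ρ[x/u](R) → 3
  S → 6
  (ρ[x/u](R) ⋈[h=d] S) → 3

== RESULT ==
f | h | x | a | d
3 | 2 | s | 7 | 2
9 | 1 | t | 2 | 1
9 | 7 | r | 1 | 7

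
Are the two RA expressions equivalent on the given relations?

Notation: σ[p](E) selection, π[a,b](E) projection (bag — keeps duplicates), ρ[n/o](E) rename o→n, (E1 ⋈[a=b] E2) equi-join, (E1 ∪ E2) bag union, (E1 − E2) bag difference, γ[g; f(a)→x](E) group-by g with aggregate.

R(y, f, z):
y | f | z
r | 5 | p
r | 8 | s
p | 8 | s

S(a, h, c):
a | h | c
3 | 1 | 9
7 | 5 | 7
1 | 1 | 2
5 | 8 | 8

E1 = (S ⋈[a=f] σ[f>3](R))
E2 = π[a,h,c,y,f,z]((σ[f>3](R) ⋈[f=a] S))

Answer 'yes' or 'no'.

E1 subexpression sizes:
  S → 4
  R → 3
  σ[f>3](R) → 3
  (S ⋈[a=f] σ[f>3](R)) → 1
E2 subexpression sizes:
  R → 3
  σ[f>3](R) → 3
  S → 4
  (σ[f>3](R) ⋈[f=a] S) → 1
  π[a,h,c,y,f,z]((σ[f>3](R) ⋈[f=a] S)) → 1

E1 and E2 produce the same multiset:
a | h | c | y | f | z
5 | 8 | 8 | r | 5 | p

yes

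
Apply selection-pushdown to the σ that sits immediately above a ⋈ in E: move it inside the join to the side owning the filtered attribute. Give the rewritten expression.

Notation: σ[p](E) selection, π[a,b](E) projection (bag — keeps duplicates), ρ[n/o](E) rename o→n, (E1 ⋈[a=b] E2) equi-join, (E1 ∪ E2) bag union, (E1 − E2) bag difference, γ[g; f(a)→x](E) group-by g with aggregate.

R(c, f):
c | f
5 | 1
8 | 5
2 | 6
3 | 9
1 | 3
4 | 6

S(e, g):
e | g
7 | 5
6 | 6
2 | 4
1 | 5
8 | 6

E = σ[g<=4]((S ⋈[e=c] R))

σ filters on g, owned by the left side.
E' = (σ[g<=4](S) ⋈[e=c] R)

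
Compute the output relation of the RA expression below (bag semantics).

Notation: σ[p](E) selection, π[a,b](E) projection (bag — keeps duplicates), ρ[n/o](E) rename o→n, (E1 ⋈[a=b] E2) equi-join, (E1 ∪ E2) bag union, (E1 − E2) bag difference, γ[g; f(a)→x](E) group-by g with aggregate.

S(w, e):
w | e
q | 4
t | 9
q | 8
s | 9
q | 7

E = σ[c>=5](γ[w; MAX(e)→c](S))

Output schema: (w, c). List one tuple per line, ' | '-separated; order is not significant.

Row counts bottom-up:
  S → 5
  γ[w; MAX(e)→c](S) → 3
  σ[c>=5](γ[w; MAX(e)→c](S)) → 3

== RESULT ==
w | c
q | 8
s | 9
t | 9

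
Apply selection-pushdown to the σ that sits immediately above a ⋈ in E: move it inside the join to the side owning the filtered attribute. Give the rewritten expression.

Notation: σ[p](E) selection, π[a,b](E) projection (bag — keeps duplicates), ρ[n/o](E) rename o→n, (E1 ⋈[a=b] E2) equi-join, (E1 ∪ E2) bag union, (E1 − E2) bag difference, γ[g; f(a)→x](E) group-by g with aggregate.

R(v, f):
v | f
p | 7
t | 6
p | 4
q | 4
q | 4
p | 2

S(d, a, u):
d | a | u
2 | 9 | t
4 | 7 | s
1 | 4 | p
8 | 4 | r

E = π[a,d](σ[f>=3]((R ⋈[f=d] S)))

σ filters on f, owned by the left side.
E' = π[a,d]((σ[f>=3](R) ⋈[f=d] S))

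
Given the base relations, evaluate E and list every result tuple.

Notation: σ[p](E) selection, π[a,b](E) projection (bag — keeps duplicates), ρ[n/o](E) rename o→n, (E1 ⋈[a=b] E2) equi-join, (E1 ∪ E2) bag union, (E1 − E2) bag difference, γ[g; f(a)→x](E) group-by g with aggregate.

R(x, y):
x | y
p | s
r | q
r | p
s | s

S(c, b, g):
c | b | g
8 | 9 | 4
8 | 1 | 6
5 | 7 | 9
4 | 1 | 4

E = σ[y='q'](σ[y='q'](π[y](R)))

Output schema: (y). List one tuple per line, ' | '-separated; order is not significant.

Row counts bottom-up:
  R → 4
  π[y](R) → 4
  σ[y='q'](π[y](R)) → 1
  σ[y='q'](σ[y='q'](π[y](R))) → 1

== RESULT ==
y
q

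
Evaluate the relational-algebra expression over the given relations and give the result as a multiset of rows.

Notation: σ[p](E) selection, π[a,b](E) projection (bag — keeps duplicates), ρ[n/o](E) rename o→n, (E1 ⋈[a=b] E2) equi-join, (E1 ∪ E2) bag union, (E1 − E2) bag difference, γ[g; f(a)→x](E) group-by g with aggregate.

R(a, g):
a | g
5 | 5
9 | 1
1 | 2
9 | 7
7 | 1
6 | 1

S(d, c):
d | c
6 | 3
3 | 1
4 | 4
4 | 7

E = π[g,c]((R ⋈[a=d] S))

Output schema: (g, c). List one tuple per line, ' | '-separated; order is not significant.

Row counts bottom-up:
  R → 6
  S → 4
  (R ⋈[a=d] S) → 1
  π[g,c]((R ⋈[a=d] S)) → 1

== RESULT ==
g | c
1 | 3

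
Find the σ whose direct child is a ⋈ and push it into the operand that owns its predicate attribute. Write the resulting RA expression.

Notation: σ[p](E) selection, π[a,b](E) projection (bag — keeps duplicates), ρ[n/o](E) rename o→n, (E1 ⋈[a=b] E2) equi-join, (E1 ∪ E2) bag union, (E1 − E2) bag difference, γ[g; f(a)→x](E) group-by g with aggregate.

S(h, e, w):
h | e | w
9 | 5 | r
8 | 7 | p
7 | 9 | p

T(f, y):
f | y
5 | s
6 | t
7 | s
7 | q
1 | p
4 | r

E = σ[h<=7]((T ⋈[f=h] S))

σ filters on h, owned by the right side.
E' = (T ⋈[f=h] σ[h<=7](S))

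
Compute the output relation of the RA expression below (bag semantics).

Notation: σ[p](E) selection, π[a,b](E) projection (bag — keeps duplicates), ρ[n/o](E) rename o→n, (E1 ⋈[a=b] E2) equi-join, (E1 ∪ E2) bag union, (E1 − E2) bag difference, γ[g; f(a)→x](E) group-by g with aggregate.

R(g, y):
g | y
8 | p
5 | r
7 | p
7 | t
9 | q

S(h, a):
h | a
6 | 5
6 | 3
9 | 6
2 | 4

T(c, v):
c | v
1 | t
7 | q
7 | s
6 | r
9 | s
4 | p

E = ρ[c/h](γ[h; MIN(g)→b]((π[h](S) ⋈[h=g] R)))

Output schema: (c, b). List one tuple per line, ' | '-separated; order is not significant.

Row counts bottom-up:
  S → 4
  π[h](S) → 4
  R → 5
  (π[h](S) ⋈[h=g] R) → 1
  γ[h; MIN(g)→b]((π[h](S) ⋈[h=g] R)) → 1
  ρ[c/h](γ[h; MIN(g)→b]((π[h](S) ⋈[h=g] R))) → 1

== RESULT ==
c | b
9 | 9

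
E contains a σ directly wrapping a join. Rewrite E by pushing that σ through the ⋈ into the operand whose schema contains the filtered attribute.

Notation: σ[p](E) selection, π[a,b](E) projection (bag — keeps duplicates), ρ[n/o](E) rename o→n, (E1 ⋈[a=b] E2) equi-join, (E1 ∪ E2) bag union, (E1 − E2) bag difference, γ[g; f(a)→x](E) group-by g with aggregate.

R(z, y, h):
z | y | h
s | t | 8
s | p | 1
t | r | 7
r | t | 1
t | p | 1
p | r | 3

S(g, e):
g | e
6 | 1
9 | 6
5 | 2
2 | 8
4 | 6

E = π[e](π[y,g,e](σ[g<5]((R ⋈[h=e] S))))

σ filters on g, owned by the right side.
E' = π[e](π[y,g,e]((R ⋈[h=e] σ[g<5](S))))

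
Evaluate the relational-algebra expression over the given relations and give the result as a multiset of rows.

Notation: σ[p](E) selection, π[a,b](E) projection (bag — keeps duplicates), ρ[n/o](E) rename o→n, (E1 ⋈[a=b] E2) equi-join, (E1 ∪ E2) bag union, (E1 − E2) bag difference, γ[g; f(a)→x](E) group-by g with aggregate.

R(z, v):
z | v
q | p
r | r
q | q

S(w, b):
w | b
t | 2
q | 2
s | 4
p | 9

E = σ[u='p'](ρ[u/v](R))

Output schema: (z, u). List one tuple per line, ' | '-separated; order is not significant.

Row counts bottom-up:
  R → 3
  ρ[u/v](R) → 3
  σ[u='p'](ρ[u/v](R)) → 1

== RESULT ==
z | u
q | p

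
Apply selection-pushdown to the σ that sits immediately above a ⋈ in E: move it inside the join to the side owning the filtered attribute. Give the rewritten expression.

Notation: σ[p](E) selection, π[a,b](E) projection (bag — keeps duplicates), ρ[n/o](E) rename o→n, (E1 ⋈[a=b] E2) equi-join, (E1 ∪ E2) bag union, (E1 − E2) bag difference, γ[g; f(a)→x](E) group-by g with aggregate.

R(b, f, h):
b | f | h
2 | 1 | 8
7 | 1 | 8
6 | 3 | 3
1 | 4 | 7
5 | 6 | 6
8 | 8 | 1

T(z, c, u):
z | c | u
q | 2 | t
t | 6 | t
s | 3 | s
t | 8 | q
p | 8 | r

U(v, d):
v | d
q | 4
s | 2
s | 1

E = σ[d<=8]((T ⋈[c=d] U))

σ filters on d, owned by the right side.
E' = (T ⋈[c=d] σ[d<=8](U))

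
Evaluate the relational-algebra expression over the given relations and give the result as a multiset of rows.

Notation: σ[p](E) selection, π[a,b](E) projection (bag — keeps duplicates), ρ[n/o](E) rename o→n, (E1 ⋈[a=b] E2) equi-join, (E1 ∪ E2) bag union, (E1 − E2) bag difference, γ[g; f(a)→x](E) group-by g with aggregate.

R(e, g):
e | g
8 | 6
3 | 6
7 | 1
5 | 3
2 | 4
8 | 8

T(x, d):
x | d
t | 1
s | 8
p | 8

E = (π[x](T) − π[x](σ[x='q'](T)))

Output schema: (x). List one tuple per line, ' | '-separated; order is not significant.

Row counts bottom-up:
  T → 3
  π[x](T) → 3
  T → 3
  σ[x='q'](T) → 0
  π[x](σ[x='q'](T)) → 0
  (π[x](T) − π[x](σ[x='q'](T))) → 3

== RESULT ==
x
p
s
t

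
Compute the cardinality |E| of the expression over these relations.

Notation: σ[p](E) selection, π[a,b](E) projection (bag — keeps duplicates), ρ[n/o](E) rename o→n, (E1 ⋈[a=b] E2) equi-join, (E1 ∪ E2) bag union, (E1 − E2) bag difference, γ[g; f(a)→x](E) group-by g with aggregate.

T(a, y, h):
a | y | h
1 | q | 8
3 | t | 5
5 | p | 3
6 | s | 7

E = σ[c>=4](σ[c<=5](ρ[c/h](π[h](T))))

Per-node cardinality:
  T → 4
  π[h](T) → 4
  ρ[c/h](π[h](T)) → 4
  σ[c<=5](ρ[c/h](π[h](T))) → 2
  σ[c>=4](σ[c<=5](ρ[c/h](π[h](T)))) → 1

|E| = 1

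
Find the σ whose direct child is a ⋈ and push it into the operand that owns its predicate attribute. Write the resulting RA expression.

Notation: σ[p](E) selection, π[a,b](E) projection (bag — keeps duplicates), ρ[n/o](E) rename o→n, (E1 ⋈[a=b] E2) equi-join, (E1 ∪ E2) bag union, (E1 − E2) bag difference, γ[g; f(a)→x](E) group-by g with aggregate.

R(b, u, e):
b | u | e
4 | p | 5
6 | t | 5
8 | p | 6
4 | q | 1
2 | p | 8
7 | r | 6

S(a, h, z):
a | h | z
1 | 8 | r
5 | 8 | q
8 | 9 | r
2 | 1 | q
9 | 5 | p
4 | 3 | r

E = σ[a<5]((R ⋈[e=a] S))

σ filters on a, owned by the right side.
E' = (R ⋈[e=a] σ[a<5](S))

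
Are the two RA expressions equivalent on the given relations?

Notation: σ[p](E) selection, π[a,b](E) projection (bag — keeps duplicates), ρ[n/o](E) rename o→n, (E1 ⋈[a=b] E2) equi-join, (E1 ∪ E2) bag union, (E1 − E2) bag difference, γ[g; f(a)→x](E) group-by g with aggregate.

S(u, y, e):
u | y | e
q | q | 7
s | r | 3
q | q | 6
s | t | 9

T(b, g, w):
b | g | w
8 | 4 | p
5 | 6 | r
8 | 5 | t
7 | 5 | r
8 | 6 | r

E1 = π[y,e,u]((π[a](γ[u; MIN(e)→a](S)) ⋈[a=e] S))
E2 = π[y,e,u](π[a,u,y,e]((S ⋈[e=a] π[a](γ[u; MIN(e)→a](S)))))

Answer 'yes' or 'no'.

E1 subexpression sizes:
  S → 4
  γ[u; MIN(e)→a](S) → 2
  π[a](γ[u; MIN(e)→a](S)) → 2
  S → 4
  (π[a](γ[u; MIN(e)→a](S)) ⋈[a=e] S) → 2
  π[y,e,u]((π[a](γ[u; MIN(e)→a](S)) ⋈[a=e] S)) → 2
E2 subexpression sizes:
  S → 4
  S → 4
  γ[u; MIN(e)→a](S) → 2
  π[a](γ[u; MIN(e)→a](S)) → 2
  (S ⋈[e=a] π[a](γ[u; MIN(e)→a](S))) → 2
  π[a,u,y,e]((S ⋈[e=a] π[a](γ[u; MIN(e)→a](S)))) → 2
  π[y,e,u](π[a,u,y,e]((S ⋈[e=a] π[a](γ[u; MIN(e)→a](S))))) → 2

E1 and E2 produce the same multiset:
y | e | u
q | 6 | q
r | 3 | s

yes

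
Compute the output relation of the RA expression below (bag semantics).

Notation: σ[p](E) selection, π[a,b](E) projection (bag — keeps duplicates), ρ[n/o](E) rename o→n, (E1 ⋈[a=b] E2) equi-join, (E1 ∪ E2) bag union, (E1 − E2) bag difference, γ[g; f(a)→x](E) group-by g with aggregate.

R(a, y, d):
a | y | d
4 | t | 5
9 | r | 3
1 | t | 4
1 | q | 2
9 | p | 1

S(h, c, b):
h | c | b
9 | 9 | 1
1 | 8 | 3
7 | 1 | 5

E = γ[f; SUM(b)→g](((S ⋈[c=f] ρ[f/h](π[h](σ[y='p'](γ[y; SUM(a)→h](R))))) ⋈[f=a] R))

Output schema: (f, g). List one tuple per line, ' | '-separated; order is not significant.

Stepwise |·|:
  S → 3
  R → 5
  γ[y; SUM(a)→h](R) → 4
  σ[y='p'](γ[y; SUM(a)→h](R)) → 1
  π[h](σ[y='p'](γ[y; SUM(a)→h](R))) → 1
  ρ[f/h](π[h](σ[y='p'](γ[y; SUM(a)→h](R)))) → 1
  (S ⋈[c=f] ρ[f/h](π[h](σ[y='p'](γ[y; SUM(a)→h](R))))) → 1
  R → 5
  ((S ⋈[c=f] ρ[f/h](π[h](σ[y='p'](γ[y; SUM(a)→h](R))))) ⋈[f=a] R) → 2
  γ[f; SUM(b)→g](((S ⋈[c=f] ρ[f/h](π[h](σ[y='p'](γ[y; SUM(a)→h](R))))) ⋈[f=a] R)) → 1

== RESULT ==
f | g
9 | 2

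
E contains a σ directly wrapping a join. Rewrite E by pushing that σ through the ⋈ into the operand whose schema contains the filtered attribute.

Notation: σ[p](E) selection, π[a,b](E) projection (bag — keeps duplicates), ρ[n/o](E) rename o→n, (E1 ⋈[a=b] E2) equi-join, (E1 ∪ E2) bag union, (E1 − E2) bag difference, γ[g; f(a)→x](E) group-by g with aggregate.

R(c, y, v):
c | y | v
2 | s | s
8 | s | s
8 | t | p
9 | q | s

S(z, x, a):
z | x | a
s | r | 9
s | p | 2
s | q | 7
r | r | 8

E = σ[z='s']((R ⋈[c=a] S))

σ filters on z, owned by the right side.
E' = (R ⋈[c=a] σ[z='s'](S))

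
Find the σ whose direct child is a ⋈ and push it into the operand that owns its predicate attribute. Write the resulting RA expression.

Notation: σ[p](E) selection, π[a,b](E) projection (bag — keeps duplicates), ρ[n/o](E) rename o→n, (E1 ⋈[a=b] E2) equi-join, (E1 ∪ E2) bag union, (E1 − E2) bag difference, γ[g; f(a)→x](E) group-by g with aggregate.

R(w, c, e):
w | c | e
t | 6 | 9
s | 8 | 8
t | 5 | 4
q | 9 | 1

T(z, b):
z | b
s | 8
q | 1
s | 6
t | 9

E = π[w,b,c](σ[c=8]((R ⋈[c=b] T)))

σ filters on c, owned by the left side.
E' = π[w,b,c]((σ[c=8](R) ⋈[c=b] T))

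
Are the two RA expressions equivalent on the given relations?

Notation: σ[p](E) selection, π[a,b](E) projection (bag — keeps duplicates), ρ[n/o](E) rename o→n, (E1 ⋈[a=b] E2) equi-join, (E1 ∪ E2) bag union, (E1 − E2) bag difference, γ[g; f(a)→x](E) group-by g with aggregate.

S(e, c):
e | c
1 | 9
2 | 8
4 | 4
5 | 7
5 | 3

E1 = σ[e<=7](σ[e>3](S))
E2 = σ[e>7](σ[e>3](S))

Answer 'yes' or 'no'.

E1 per-node cardinality:
  S → 5
  σ[e>3](S) → 3
  σ[e<=7](σ[e>3](S)) → 3
E2 per-node cardinality:
  S → 5
  σ[e>3](S) → 3
  σ[e>7](σ[e>3](S)) → 0

E1 result:
e | c
4 | 4
5 | 3
5 | 7
E2 result:
e | c
(0 rows)
Witness: (4, 4) appears 1× in E1 but 0× in E2.

no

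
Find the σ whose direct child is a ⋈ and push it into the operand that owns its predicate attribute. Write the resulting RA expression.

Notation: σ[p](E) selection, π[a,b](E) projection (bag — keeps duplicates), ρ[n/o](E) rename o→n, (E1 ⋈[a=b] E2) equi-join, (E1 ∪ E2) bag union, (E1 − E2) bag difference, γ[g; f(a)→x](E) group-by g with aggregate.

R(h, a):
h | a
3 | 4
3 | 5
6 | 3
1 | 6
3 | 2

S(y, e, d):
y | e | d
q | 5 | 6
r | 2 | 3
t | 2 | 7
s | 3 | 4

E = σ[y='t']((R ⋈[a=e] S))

σ filters on y, owned by the right side.
E' = (R ⋈[a=e] σ[y='t'](S))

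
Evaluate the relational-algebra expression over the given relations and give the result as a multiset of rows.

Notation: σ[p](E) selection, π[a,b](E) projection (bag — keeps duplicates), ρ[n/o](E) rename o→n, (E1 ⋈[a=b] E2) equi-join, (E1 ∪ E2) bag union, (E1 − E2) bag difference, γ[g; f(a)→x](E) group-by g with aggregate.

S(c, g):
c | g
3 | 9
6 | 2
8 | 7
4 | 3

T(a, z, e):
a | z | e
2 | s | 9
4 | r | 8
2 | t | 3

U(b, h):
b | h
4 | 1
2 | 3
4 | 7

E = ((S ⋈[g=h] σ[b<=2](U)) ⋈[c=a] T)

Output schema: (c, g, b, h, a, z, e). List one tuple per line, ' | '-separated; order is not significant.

Subexpression sizes:
  S → 4
  U → 3
  σ[b<=2](U) → 1
  (S ⋈[g=h] σ[b<=2](U)) → 1
  T → 3
  ((S ⋈[g=h] σ[b<=2](U)) ⋈[c=a] T) → 1

== RESULT ==
c | g | b | h | a | z | e
4 | 3 | 2 | 3 | 4 | r | 8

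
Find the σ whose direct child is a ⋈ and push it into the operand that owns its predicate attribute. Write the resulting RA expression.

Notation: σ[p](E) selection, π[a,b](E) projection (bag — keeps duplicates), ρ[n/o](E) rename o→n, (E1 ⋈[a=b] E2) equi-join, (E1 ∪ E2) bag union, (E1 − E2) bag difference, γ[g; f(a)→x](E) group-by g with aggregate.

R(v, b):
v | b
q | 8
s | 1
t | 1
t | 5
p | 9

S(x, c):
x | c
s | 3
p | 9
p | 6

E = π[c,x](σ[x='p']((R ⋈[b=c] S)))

σ filters on x, owned by the right side.
E' = π[c,x]((R ⋈[b=c] σ[x='p'](S)))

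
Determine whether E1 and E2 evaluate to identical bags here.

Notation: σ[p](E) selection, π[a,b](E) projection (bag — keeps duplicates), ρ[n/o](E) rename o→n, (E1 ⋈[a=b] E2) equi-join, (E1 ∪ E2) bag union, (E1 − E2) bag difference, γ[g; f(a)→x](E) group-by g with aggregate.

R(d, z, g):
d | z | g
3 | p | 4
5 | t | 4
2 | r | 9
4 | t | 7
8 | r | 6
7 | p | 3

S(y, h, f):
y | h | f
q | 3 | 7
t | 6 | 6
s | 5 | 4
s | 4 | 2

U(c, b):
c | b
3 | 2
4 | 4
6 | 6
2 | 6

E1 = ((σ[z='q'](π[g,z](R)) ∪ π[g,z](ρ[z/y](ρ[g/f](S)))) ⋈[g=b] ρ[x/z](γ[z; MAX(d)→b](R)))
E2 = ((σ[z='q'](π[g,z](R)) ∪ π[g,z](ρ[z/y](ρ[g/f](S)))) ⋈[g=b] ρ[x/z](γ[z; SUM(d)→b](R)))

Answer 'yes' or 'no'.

E1 subexpression sizes:
  R → 6
  π[g,z](R) → 6
  σ[z='q'](π[g,z](R)) → 0
  S → 4
  ρ[g/f](S) → 4
  ρ[z/y](ρ[g/f](S)) → 4
  π[g,z](ρ[z/y](ρ[g/f](S))) → 4
  (σ[z='q'](π[g,z](R)) ∪ π[g,z](ρ[z/y](ρ[g/f](S)))) → 4
  R → 6
  γ[z; MAX(d)→b](R) → 3
  ρ[x/z](γ[z; MAX(d)→b](R)) → 3
  ((σ[z='q'](π[g,z](R)) ∪ π[g,z](ρ[z/y](ρ[g/f](S)))) ⋈[g=b] ρ[x/z](γ[z; MAX(d)→b](R))) → 1
E2 subexpression sizes:
  R → 6
  π[g,z](R) → 6
  σ[z='q'](π[g,z](R)) → 0
  S → 4
  ρ[g/f](S) → 4
  ρ[z/y](ρ[g/f](S)) → 4
  π[g,z](ρ[z/y](ρ[g/f](S))) → 4
  (σ[z='q'](π[g,z](R)) ∪ π[g,z](ρ[z/y](ρ[g/f](S)))) → 4
  R → 6
  γ[z; SUM(d)→b](R) → 3
  ρ[x/z](γ[z; SUM(d)→b](R)) → 3
  ((σ[z='q'](π[g,z](R)) ∪ π[g,z](ρ[z/y](ρ[g/f](S)))) ⋈[g=b] ρ[x/z](γ[z; SUM(d)→b](R))) → 0

E1 result:
g | z | x | b
7 | q | p | 7
E2 result:
g | z | x | b
(0 rows)
Witness: (7, 'q', 'p', 7) appears 1× in E1 but 0× in E2.

no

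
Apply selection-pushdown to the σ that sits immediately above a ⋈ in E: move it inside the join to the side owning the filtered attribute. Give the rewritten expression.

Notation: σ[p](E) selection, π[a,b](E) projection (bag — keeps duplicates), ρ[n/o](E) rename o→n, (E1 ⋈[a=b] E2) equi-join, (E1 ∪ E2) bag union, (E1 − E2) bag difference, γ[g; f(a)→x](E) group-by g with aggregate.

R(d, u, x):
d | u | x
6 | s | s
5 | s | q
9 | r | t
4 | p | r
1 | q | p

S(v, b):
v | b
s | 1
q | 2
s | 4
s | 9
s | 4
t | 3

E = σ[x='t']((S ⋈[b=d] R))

σ filters on x, owned by the right side.
E' = (S ⋈[b=d] σ[x='t'](R))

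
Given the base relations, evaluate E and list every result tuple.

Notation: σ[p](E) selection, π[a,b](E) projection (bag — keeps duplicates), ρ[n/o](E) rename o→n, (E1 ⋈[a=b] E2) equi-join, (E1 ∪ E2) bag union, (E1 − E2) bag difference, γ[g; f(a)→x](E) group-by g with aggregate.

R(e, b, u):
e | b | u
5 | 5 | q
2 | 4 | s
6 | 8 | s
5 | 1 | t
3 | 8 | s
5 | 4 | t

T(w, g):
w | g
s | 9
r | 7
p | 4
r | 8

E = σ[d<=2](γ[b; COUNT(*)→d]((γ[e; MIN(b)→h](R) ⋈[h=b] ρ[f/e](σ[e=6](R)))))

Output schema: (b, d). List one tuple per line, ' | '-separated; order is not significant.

Per-node cardinality:
  R → 6
  γ[e; MIN(b)→h](R) → 4
  R → 6
  σ[e=6](R) → 1
  ρ[f/e](σ[e=6](R)) → 1
  (γ[e; MIN(b)→h](R) ⋈[h=b] ρ[f/e](σ[e=6](R))) → 2
  γ[b; COUNT(*)→d]((γ[e; MIN(b)→h](R) ⋈[h=b] ρ[f/e](σ[e=6](R)))) → 1
  σ[d<=2](γ[b; COUNT(*)→d]((γ[e; MIN(b)→h](R) ⋈[h=b] ρ[f/e](σ[e=6](R))))) → 1

== RESULT ==
b | d
8 | 2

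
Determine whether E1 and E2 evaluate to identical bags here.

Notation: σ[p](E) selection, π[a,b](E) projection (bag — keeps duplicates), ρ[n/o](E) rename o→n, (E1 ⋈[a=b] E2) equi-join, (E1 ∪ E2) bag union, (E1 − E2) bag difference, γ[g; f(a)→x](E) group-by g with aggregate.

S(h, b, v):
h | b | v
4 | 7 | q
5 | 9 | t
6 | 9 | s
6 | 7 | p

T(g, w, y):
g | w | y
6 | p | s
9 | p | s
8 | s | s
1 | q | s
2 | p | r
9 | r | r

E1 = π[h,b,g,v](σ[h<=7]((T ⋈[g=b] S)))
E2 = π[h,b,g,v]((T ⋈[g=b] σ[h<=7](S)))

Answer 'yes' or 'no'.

E1 subexpression sizes:
  T → 6
  S → 4
  (T ⋈[g=b] S) → 4
  σ[h<=7]((T ⋈[g=b] S)) → 4
  π[h,b,g,v](σ[h<=7]((T ⋈[g=b] S))) → 4
E2 subexpression sizes:
  T → 6
  S → 4
  σ[h<=7](S) → 4
  (T ⋈[g=b] σ[h<=7](S)) → 4
  π[h,b,g,v]((T ⋈[g=b] σ[h<=7](S))) → 4

E1 and E2 produce the same multiset:
h | b | g | v
5 | 9 | 9 | t
5 | 9 | 9 | t
6 | 9 | 9 | s
6 | 9 | 9 | s

yes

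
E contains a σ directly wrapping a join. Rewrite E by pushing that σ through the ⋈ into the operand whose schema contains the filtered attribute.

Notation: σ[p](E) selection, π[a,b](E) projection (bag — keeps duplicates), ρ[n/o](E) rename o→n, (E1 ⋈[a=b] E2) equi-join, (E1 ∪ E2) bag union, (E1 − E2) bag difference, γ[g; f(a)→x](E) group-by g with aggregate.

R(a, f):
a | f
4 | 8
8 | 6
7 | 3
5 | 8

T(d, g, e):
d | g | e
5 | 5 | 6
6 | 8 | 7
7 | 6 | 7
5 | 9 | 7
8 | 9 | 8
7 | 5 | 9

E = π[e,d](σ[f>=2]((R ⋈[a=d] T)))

σ filters on f, owned by the left side.
E' = π[e,d]((σ[f>=2](R) ⋈[a=d] T))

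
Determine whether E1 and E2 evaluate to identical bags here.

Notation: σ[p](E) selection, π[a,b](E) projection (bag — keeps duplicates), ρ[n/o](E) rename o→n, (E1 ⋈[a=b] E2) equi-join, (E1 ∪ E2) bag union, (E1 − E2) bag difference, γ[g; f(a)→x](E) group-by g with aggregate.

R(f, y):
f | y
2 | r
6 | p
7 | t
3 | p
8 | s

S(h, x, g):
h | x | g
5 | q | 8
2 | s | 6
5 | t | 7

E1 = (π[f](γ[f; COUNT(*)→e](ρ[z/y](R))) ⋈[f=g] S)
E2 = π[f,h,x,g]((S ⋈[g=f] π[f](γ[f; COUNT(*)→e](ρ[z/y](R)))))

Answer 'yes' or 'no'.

E1 subexpression sizes:
  R → 5
  ρ[z/y](R) → 5
  γ[f; COUNT(*)→e](ρ[z/y](R)) → 5
  π[f](γ[f; COUNT(*)→e](ρ[z/y](R))) → 5
  S → 3
  (π[f](γ[f; COUNT(*)→e](ρ[z/y](R))) ⋈[f=g] S) → 3
E2 subexpression sizes:
  S → 3
  R → 5
  ρ[z/y](R) → 5
  γ[f; COUNT(*)→e](ρ[z/y](R)) → 5
  π[f](γ[f; COUNT(*)→e](ρ[z/y](R))) → 5
  (S ⋈[g=f] π[f](γ[f; COUNT(*)→e](ρ[z/y](R)))) → 3
  π[f,h,x,g]((S ⋈[g=f] π[f](γ[f; COUNT(*)→e](ρ[z/y](R))))) → 3

E1 and E2 produce the same multiset:
f | h | x | g
6 | 2 | s | 6
7 | 5 | t | 7
8 | 5 | q | 8

yes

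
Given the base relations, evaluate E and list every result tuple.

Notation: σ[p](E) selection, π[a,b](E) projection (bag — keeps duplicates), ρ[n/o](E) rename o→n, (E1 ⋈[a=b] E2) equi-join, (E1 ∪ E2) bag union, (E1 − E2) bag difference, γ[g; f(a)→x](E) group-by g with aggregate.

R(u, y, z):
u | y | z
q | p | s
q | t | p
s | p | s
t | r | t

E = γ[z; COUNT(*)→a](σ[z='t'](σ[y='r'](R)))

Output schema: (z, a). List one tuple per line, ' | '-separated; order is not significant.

Subexpression sizes:
  R → 4
  σ[y='r'](R) → 1
  σ[z='t'](σ[y='r'](R)) → 1
  γ[z; COUNT(*)→a](σ[z='t'](σ[y='r'](R))) → 1

== RESULT ==
z | a
t | 1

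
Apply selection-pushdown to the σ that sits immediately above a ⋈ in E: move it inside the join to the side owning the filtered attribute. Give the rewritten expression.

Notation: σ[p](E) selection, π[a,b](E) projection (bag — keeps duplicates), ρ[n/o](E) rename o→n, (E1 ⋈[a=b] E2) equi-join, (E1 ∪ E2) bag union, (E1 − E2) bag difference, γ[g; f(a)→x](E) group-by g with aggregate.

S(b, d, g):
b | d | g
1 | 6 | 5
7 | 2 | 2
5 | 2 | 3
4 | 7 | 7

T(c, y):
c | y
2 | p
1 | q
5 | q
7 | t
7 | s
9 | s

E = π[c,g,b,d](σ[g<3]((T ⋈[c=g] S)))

σ filters on g, owned by the right side.
E' = π[c,g,b,d]((T ⋈[c=g] σ[g<3](S)))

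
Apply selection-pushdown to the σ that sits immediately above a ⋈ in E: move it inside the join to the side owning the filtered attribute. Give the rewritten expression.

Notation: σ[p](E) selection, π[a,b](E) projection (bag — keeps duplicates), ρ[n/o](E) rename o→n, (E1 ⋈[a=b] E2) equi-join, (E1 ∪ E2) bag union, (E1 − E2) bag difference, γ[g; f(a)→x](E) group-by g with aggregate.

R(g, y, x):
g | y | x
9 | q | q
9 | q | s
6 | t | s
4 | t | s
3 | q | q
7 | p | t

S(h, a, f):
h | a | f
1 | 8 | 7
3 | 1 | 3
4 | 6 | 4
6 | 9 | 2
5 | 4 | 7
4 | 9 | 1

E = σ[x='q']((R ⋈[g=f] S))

σ filters on x, owned by the left side.
E' = (σ[x='q'](R) ⋈[g=f] S)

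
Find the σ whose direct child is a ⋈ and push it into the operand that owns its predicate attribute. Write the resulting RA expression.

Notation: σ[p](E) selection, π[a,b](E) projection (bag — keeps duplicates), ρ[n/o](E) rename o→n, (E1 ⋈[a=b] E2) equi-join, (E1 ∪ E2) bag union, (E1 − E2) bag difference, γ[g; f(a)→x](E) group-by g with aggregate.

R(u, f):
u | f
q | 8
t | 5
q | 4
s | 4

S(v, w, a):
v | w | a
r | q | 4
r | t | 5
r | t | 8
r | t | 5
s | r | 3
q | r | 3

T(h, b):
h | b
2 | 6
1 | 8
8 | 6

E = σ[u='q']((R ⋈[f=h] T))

σ filters on u, owned by the left side.
E' = (σ[u='q'](R) ⋈[f=h] T)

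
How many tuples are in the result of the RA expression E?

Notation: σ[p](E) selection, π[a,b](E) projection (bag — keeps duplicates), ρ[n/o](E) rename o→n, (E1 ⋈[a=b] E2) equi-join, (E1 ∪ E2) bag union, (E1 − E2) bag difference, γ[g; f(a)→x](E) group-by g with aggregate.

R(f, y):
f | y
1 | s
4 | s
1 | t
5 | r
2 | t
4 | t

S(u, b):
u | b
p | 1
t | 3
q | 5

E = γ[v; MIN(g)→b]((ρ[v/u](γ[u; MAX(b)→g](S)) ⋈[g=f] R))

Subexpression sizes:
  S → 3
  γ[u; MAX(b)→g](S) → 3
  ρ[v/u](γ[u; MAX(b)→g](S)) → 3
  R → 6
  (ρ[v/u](γ[u; MAX(b)→g](S)) ⋈[g=f] R) → 3
  γ[v; MIN(g)→b]((ρ[v/u](γ[u; MAX(b)→g](S)) ⋈[g=f] R)) → 2

|E| = 2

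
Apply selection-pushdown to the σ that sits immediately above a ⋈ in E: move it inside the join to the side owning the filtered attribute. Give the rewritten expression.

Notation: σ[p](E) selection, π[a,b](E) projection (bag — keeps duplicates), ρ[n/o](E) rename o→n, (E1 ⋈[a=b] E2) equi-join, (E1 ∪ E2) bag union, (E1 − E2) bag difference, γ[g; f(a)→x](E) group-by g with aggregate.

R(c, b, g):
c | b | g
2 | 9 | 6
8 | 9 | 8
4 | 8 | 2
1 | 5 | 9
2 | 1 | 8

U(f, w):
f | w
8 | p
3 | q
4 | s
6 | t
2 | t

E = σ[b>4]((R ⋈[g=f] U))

σ filters on b, owned by the left side.
E' = (σ[b>4](R) ⋈[g=f] U)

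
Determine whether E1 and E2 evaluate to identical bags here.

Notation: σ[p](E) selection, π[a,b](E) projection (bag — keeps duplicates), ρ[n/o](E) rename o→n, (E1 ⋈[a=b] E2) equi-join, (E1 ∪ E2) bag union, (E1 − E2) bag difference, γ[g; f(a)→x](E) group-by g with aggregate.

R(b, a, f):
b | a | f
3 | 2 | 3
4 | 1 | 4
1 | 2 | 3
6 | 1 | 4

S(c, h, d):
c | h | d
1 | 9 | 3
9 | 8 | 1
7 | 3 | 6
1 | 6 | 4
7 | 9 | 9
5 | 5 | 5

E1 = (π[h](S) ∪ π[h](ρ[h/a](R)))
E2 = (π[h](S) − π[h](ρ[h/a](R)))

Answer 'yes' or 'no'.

E1 stepwise |·|:
  S → 6
  π[h](S) → 6
  R → 4
  ρ[h/a](R) → 4
  π[h](ρ[h/a](R)) → 4
  (π[h](S) ∪ π[h](ρ[h/a](R))) → 10
E2 stepwise |·|:
  S → 6
  π[h](S) → 6
  R → 4
  ρ[h/a](R) → 4
  π[h](ρ[h/a](R)) → 4
  (π[h](S) − π[h](ρ[h/a](R))) → 6

E1 result:
h
1
1
2
2
3
5
6
8
9
9
E2 result:
h
3
5
6
8
9
9
Witness: (2,) appears 2× in E1 but 0× in E2.

no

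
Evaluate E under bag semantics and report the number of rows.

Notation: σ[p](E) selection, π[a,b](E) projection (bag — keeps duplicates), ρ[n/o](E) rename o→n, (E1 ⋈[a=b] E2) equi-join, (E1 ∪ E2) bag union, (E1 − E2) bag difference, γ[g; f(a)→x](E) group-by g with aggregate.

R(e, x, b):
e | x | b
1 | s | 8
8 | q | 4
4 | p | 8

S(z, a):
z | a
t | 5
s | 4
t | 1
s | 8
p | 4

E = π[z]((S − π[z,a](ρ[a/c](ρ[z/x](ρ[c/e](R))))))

Row counts bottom-up:
  S → 5
  R → 3
  ρ[c/e](R) → 3
  ρ[z/x](ρ[c/e](R)) → 3
  ρ[a/c](ρ[z/x](ρ[c/e](R))) → 3
  π[z,a](ρ[a/c](ρ[z/x](ρ[c/e](R)))) → 3
  (S − π[z,a](ρ[a/c](ρ[z/x](ρ[c/e](R))))) → 4
  π[z]((S − π[z,a](ρ[a/c](ρ[z/x](ρ[c/e](R)))))) → 4

|E| = 4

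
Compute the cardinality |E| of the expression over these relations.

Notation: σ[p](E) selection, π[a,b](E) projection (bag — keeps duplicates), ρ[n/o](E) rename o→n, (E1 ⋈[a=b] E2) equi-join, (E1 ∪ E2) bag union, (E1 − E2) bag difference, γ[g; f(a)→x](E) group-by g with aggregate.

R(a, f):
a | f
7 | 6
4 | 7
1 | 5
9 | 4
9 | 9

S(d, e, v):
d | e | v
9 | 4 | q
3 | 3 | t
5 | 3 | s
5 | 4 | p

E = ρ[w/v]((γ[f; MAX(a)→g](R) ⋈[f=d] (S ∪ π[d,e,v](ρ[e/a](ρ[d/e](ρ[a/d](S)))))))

Subexpression sizes:
  R → 5
  γ[f; MAX(a)→g](R) → 5
  S → 4
  S → 4
  ρ[a/d](S) → 4
  ρ[d/e](ρ[a/d](S)) → 4
  ρ[e/a](ρ[d/e](ρ[a/d](S))) → 4
  π[d,e,v](ρ[e/a](ρ[d/e](ρ[a/d](S)))) → 4
  (S ∪ π[d,e,v](ρ[e/a](ρ[d/e](ρ[a/d](S))))) → 8
  (γ[f; MAX(a)→g](R) ⋈[f=d] (S ∪ π[d,e,v](ρ[e/a](ρ[d/e](ρ[a/d](S)))))) → 5
  ρ[w/v]((γ[f; MAX(a)→g](R) ⋈[f=d] (S ∪ π[d,e,v](ρ[e/a](ρ[d/e](ρ[a/d](S))))))) → 5

|E| = 5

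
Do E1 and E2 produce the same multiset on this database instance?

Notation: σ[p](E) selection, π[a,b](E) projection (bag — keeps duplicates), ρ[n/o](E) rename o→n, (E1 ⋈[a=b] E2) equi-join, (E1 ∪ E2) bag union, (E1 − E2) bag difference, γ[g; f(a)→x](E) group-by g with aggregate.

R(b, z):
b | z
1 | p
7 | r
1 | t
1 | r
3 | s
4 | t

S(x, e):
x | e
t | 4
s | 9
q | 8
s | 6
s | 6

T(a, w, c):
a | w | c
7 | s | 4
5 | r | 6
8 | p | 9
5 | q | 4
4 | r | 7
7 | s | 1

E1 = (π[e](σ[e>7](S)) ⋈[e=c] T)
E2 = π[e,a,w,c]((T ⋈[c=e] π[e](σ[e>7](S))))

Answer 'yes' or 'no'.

E1 stepwise |·|:
  S → 5
  σ[e>7](S) → 2
  π[e](σ[e>7](S)) → 2
  T → 6
  (π[e](σ[e>7](S)) ⋈[e=c] T) → 1
E2 stepwise |·|:
  T → 6
  S → 5
  σ[e>7](S) → 2
  π[e](σ[e>7](S)) → 2
  (T ⋈[c=e] π[e](σ[e>7](S))) → 1
  π[e,a,w,c]((T ⋈[c=e] π[e](σ[e>7](S)))) → 1

E1 and E2 produce the same multiset:
e | a | w | c
9 | 8 | p | 9

yes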